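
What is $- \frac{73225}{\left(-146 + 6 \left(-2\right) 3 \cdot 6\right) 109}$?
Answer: $\frac{73225}{39458} \approx 1.8558$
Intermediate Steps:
$- \frac{73225}{\left(-146 + 6 \left(-2\right) 3 \cdot 6\right) 109} = - \frac{73225}{\left(-146 - 216\right) 109} = - \frac{73225}{\left(-362\right) 109} = - \frac{73225}{-39458} = \left(-73225\right) \left(- \frac{1}{39458}\right) = \frac{73225}{39458}$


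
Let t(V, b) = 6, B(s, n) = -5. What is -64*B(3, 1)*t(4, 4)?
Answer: 1920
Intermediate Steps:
-64*B(3, 1)*t(4, 4) = -(-320)*6 = -64*(-30) = 1920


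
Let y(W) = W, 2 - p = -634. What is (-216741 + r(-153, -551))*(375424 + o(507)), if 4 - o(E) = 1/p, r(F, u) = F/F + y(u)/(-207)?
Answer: -10712426482566203/131652 ≈ -8.1369e+10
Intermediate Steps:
p = 636 (p = 2 - 1*(-634) = 2 + 634 = 636)
r(F, u) = 1 - u/207 (r(F, u) = F/F + u/(-207) = 1 + u*(-1/207) = 1 - u/207)
o(E) = 2543/636 (o(E) = 4 - 1/636 = 2543/636)
(-216741 + r(-153, -551))*(375424 + o(507)) = (-216741 + (1 - 1/207*(-551)))*(375424 + 2543/636) = (-216741 + (1 + 551/207))*(238772207/636) = (-216741 + 758/207)*(238772207/636) = -44864629/207*238772207/636 = -10712426482566203/131652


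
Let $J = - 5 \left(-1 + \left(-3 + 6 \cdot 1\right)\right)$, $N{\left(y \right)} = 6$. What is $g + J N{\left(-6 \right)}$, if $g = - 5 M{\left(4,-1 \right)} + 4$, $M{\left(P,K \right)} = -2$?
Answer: $-46$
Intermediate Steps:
$J = -10$ ($J = - 5 \left(-1 + \left(-3 + 6\right)\right) = - 5 \left(-1 + 3\right) = \left(-5\right) 2 = -10$)
$g = 14$ ($g = \left(-5\right) \left(-2\right) + 4 = 10 + 4 = 14$)
$g + J N{\left(-6 \right)} = 14 - 60 = -46$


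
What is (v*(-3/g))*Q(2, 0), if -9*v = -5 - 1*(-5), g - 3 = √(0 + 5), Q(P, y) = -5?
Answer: 0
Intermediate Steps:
g = 3 + √5 (g = 3 + √(0 + 5) = 3 + √5 ≈ 5.2361)
v = 0 (v = -(-5 - 1*(-5))/9 = -(-5 + 5)/9 = -⅑*0 = 0)
(v*(-3/g))*Q(2, 0) = (0*(-3/(3 + √5)))*(-5) = 0*(-5) = 0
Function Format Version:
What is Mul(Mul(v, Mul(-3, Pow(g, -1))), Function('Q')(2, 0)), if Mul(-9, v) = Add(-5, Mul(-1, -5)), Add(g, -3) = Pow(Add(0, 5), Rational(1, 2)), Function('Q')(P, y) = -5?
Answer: 0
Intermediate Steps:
g = Add(3, Pow(5, Rational(1, 2))) (g = Add(3, Pow(Add(0, 5), Rational(1, 2))) = Add(3, Pow(5, Rational(1, 2))) ≈ 5.2361)
v = 0 (v = Mul(Rational(-1, 9), Add(-5, Mul(-1, -5))) = Mul(Rational(-1, 9), Add(-5, 5)) = Mul(Rational(-1, 9), 0) = 0)
Mul(Mul(v, Mul(-3, Pow(g, -1))), Function('Q')(2, 0)) = Mul(Mul(0, Mul(-3, Pow(Add(3, Pow(5, Rational(1, 2))), -1))), -5) = Mul(0, -5) = 0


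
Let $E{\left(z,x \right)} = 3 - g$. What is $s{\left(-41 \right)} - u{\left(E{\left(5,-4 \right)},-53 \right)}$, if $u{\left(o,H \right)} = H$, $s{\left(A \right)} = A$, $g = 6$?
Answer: $12$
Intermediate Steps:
$E{\left(z,x \right)} = -3$ ($E{\left(z,x \right)} = 3 - 6 = -3$)
$s{\left(-41 \right)} - u{\left(E{\left(5,-4 \right)},-53 \right)} = -41 - -53 = -41 + 53 = 12$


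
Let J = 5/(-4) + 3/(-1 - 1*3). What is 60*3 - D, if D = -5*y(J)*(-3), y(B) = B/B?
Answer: 165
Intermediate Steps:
J = -2 (J = 5*(-1/4) + 3/(-1 - 3) = -5/4 + 3/(-4) = -5/4 + 3*(-1/4) = -5/4 - 3/4 = -2)
y(B) = 1
D = 15 (D = -5*1*(-3) = -5*(-3) = 15)
60*3 - D = 60*3 - 1*15 = 180 - 15 = 165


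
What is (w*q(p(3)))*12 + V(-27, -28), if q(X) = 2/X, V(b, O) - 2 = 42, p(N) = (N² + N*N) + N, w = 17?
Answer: 444/7 ≈ 63.429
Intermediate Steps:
p(N) = N + 2*N² (p(N) = (N² + N²) + N = 2*N² + N = N + 2*N²)
V(b, O) = 44 (V(b, O) = 2 + 42 = 44)
(w*q(p(3)))*12 + V(-27, -28) = (17*(2/((3*(1 + 2*3)))))*12 + 44 = (17*(2/((3*(1 + 6)))))*12 + 44 = (17*(2/((3*7))))*12 + 44 = (17*(2/21))*12 + 44 = (34/21)*12 + 44 = 136/7 + 44 = 444/7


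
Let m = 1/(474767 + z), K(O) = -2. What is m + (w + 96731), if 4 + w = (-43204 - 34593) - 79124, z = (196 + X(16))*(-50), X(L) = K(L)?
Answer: -27994242997/465067 ≈ -60194.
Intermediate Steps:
X(L) = -2
z = -9700 (z = (196 - 2)*(-50) = 194*(-50) = -9700)
w = -156925 (w = -4 + ((-43204 - 34593) - 79124) = -4 + (-77797 - 79124) = -4 - 156921 = -156925)
m = 1/465067 (m = 1/(474767 - 9700) = 1/465067 ≈ 2.1502e-6)
m + (w + 96731) = 1/465067 + (-156925 + 96731) = 1/465067 - 60194 = -27994242997/465067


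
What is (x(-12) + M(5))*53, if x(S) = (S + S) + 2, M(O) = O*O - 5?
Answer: -106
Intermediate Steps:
M(O) = -5 + O**2 (M(O) = O**2 - 5 = -5 + O**2)
x(S) = 2 + 2*S (x(S) = 2*S + 2 = 2 + 2*S)
(x(-12) + M(5))*53 = ((2 + 2*(-12)) + (-5 + 5**2))*53 = ((2 - 24) + (-5 + 25))*53 = (-22 + 20)*53 = -2*53 = -106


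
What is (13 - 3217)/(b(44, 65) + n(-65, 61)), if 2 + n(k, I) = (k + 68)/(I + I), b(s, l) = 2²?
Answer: -390888/247 ≈ -1582.5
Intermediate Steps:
b(s, l) = 4
n(k, I) = -2 + (68 + k)/(2*I) (n(k, I) = -2 + (k + 68)/(I + I) = -2 + (68 + k)/((2*I)) = -2 + (68 + k)*(1/(2*I)) = -2 + (68 + k)/(2*I))
(13 - 3217)/(b(44, 65) + n(-65, 61)) = (13 - 3217)/(4 + (½)*(68 - 65 - 4*61)/61) = -3204/(4 + (½)*(1/61)*(68 - 65 - 244)) = -3204/(4 + (½)*(1/61)*(-241)) = -3204/(4 - 241/122) = -3204/247/122 = -3204*122/247 = -390888/247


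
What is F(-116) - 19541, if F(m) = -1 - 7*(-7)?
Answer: -19493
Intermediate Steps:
F(m) = 48 (F(m) = -1 + 49 = 48)
F(-116) - 19541 = 48 - 19541 = -19493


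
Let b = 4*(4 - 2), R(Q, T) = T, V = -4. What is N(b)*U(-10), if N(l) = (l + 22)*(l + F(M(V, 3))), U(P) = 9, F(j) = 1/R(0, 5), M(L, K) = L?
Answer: 2214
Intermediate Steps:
F(j) = 1/5
b = 8 (b = 4*2 = 8)
N(l) = (22 + l)*(1/5 + l) (N(l) = (l + 22)*(l + 1/5) = (22 + l)*(1/5 + l))
N(b)*U(-10) = (22/5 + 8**2 + (111/5)*8)*9 = (22/5 + 64 + 888/5)*9 = 246*9 = 2214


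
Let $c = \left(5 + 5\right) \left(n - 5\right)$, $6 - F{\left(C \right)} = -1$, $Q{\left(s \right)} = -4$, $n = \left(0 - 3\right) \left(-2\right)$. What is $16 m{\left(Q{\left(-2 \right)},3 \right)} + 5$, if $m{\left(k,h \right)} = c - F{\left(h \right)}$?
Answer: $53$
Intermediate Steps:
$n = 6$ ($n = \left(-3\right) \left(-2\right) = 6$)
$F{\left(C \right)} = 7$ ($F{\left(C \right)} = 6 - -1 = 6 + 1 = 7$)
$c = 10$ ($c = \left(5 + 5\right) \left(6 - 5\right) = 10 \cdot 1 = 10$)
$m{\left(k,h \right)} = 3$ ($m{\left(k,h \right)} = 10 - 7 = 3$)
$16 m{\left(Q{\left(-2 \right)},3 \right)} + 5 = 16 \cdot 3 + 5 = 48 + 5 = 53$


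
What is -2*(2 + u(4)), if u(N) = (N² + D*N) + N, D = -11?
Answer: 44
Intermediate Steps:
u(N) = N² - 10*N (u(N) = (N² - 11*N) + N = N² - 10*N)
-2*(2 + u(4)) = -2*(2 + 4*(-10 + 4)) = -2*(2 + 4*(-6)) = -2*(2 - 24) = -2*(-22) = 44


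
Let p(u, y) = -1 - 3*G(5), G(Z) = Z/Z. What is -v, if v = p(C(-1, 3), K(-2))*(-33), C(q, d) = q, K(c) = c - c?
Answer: -132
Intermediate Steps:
G(Z) = 1
K(c) = 0
p(u, y) = -4 (p(u, y) = -1 - 3*1 = -1 - 3 = -4)
v = 132 (v = -4*(-33) = 132)
-v = -1*132 = -132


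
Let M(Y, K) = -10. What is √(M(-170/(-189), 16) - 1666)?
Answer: 2*I*√419 ≈ 40.939*I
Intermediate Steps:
√(M(-170/(-189), 16) - 1666) = √(-10 - 1666) = √(-1676) = 2*I*√419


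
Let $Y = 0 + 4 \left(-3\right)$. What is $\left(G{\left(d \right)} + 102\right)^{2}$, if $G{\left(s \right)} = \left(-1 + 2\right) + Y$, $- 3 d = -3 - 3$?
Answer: $8281$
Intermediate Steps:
$d = 2$ ($d = - \frac{-3 - 3}{3} = \left(- \frac{1}{3}\right) \left(-6\right) = 2$)
$Y = -12$ ($Y = 0 - 12 = -12$)
$G{\left(s \right)} = -11$ ($G{\left(s \right)} = \left(-1 + 2\right) - 12 = 1 - 12 = -11$)
$\left(G{\left(d \right)} + 102\right)^{2} = \left(-11 + 102\right)^{2} = 91^{2} = 8281$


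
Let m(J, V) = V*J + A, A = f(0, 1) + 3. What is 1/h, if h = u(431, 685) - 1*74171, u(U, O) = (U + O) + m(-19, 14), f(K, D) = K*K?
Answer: -1/73318 ≈ -1.3639e-5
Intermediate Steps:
f(K, D) = K²
A = 3 (A = 0² + 3 = 0 + 3 = 3)
m(J, V) = 3 + J*V (m(J, V) = V*J + 3 = J*V + 3 = 3 + J*V)
u(U, O) = -263 + O + U (u(U, O) = (U + O) + (3 - 19*14) = (O + U) + (3 - 266) = (O + U) - 263 = -263 + O + U)
h = -73318 (h = (-263 + 685 + 431) - 1*74171 = 853 - 74171 = -73318)
1/h = 1/(-73318) = -1/73318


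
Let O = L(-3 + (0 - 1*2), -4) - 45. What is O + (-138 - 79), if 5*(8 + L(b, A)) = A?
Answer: -1354/5 ≈ -270.80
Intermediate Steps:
L(b, A) = -8 + A/5
O = -269/5 (O = (-8 + (⅕)*(-4)) - 45 = (-8 - ⅘) - 45 = -44/5 - 45 = -269/5 ≈ -53.800)
O + (-138 - 79) = -269/5 + (-138 - 79) = -269/5 - 217 = -1354/5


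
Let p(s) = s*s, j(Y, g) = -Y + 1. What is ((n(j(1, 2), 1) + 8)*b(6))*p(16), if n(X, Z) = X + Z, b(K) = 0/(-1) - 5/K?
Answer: -1920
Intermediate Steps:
j(Y, g) = 1 - Y
b(K) = -5/K (b(K) = 0*(-1) - 5/K = 0 - 5/K = -5/K)
p(s) = s²
((n(j(1, 2), 1) + 8)*b(6))*p(16) = ((((1 - 1*1) + 1) + 8)*(-5/6))*16² = ((((1 - 1) + 1) + 8)*(-5*⅙))*256 = (((0 + 1) + 8)*(-⅚))*256 = ((1 + 8)*(-⅚))*256 = (9*(-⅚))*256 = -15/2*256 = -1920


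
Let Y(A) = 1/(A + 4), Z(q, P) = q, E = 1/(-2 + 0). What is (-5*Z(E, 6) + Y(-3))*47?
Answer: 329/2 ≈ 164.50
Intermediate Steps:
E = -1/2 (E = 1/(-2) = -1/2 ≈ -0.50000)
Y(A) = 1/(4 + A)
(-5*Z(E, 6) + Y(-3))*47 = (-5*(-1/2) + 1/(4 - 3))*47 = (5/2 + 1/1)*47 = (5/2 + 1)*47 = (7/2)*47 = 329/2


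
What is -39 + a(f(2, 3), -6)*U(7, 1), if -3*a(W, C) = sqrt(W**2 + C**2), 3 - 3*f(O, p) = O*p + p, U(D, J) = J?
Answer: -39 - 2*sqrt(10)/3 ≈ -41.108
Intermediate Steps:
f(O, p) = 1 - p/3 - O*p/3 (f(O, p) = 1 - (O*p + p)/3 = 1 - (p + O*p)/3 = 1 + (-p/3 - O*p/3) = 1 - p/3 - O*p/3)
a(W, C) = -sqrt(C**2 + W**2)/3 (a(W, C) = -sqrt(W**2 + C**2)/3 = -sqrt(C**2 + W**2)/3)
-39 + a(f(2, 3), -6)*U(7, 1) = -39 - sqrt((-6)**2 + (1 - 1/3*3 - 1/3*2*3)**2)/3*1 = -39 - sqrt(36 + (1 - 1 - 2)**2)/3*1 = -39 - sqrt(36 + (-2)**2)/3*1 = -39 - sqrt(36 + 4)/3*1 = -39 - 2*sqrt(10)/3*1 = -39 - 2*sqrt(10)/3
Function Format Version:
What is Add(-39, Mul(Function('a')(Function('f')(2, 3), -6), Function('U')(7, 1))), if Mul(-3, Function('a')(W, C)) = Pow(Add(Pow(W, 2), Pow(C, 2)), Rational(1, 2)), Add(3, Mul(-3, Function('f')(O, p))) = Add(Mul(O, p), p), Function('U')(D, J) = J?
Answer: Add(-39, Mul(Rational(-2, 3), Pow(10, Rational(1, 2)))) ≈ -41.108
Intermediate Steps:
Function('f')(O, p) = Add(1, Mul(Rational(-1, 3), p), Mul(Rational(-1, 3), O, p)) (Function('f')(O, p) = Add(1, Mul(Rational(-1, 3), Add(Mul(O, p), p))) = Add(1, Mul(Rational(-1, 3), Add(p, Mul(O, p)))) = Add(1, Add(Mul(Rational(-1, 3), p), Mul(Rational(-1, 3), O, p))) = Add(1, Mul(Rational(-1, 3), p), Mul(Rational(-1, 3), O, p)))
Function('a')(W, C) = Mul(Rational(-1, 3), Pow(Add(Pow(C, 2), Pow(W, 2)), Rational(1, 2))) (Function('a')(W, C) = Mul(Rational(-1, 3), Pow(Add(Pow(W, 2), Pow(C, 2)), Rational(1, 2))) = Mul(Rational(-1, 3), Pow(Add(Pow(C, 2), Pow(W, 2)), Rational(1, 2))))
Add(-39, Mul(Function('a')(Function('f')(2, 3), -6), Function('U')(7, 1))) = Add(-39, Mul(Mul(Rational(-1, 3), Pow(Add(Pow(-6, 2), Pow(Add(1, Mul(Rational(-1, 3), 3), Mul(Rational(-1, 3), 2, 3)), 2)), Rational(1, 2))), 1)) = Add(-39, Mul(Mul(Rational(-1, 3), Pow(Add(36, Pow(Add(1, -1, -2), 2)), Rational(1, 2))), 1)) = Add(-39, Mul(Mul(Rational(-1, 3), Pow(Add(36, Pow(-2, 2)), Rational(1, 2))), 1)) = Add(-39, Mul(Mul(Rational(-1, 3), Pow(Add(36, 4), Rational(1, 2))), 1)) = Add(-39, Mul(Mul(Rational(-1, 3), Pow(40, Rational(1, 2))), 1)) = Add(-39, Mul(Mul(Rational(-1, 3), Mul(2, Pow(10, Rational(1, 2)))), 1)) = Add(-39, Mul(Mul(Rational(-2, 3), Pow(10, Rational(1, 2))), 1)) = Add(-39, Mul(Rational(-2, 3), Pow(10, Rational(1, 2))))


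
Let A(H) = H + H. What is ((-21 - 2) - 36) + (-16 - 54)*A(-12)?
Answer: 1621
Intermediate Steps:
A(H) = 2*H
((-21 - 2) - 36) + (-16 - 54)*A(-12) = ((-21 - 2) - 36) + (-16 - 54)*(2*(-12)) = (-23 - 36) - 70*(-24) = -59 + 1680 = 1621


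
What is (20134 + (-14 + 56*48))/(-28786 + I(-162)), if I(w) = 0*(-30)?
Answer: -11404/14393 ≈ -0.79233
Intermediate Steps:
I(w) = 0
(20134 + (-14 + 56*48))/(-28786 + I(-162)) = (20134 + (-14 + 56*48))/(-28786 + 0) = (20134 + (-14 + 2688))/(-28786) = (20134 + 2674)*(-1/28786) = 22808*(-1/28786) = -11404/14393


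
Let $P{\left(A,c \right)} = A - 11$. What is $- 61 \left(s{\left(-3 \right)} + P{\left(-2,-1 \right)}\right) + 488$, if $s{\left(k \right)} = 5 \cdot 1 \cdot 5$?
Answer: $-244$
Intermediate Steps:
$P{\left(A,c \right)} = -11 + A$ ($P{\left(A,c \right)} = A - 11 = -11 + A$)
$s{\left(k \right)} = 25$ ($s{\left(k \right)} = 5 \cdot 5 = 25$)
$- 61 \left(s{\left(-3 \right)} + P{\left(-2,-1 \right)}\right) + 488 = - 61 \left(25 - 13\right) + 488 = \left(-61\right) 12 + 488 = -732 + 488 = -244$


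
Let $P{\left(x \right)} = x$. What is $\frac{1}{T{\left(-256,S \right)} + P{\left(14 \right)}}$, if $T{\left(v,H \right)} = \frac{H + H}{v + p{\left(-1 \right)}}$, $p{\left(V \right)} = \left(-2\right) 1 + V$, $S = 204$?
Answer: $\frac{259}{3218} \approx 0.080485$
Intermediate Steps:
$p{\left(V \right)} = -2 + V$
$T{\left(v,H \right)} = \frac{2 H}{-3 + v}$ ($T{\left(v,H \right)} = \frac{H + H}{v - 3} = \frac{2 H}{v - 3} = \frac{2 H}{-3 + v}$)
$\frac{1}{T{\left(-256,S \right)} + P{\left(14 \right)}} = \frac{1}{2 \cdot 204 \frac{1}{-3 - 256} + 14} = \frac{1}{2 \cdot 204 \frac{1}{-259} + 14} = \frac{1}{2 \cdot 204 \left(- \frac{1}{259}\right) + 14} = \frac{1}{- \frac{408}{259} + 14} = \frac{1}{\frac{3218}{259}} = \frac{259}{3218}$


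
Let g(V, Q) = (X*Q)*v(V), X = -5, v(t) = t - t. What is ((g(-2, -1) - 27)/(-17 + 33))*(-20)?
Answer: 135/4 ≈ 33.750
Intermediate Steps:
v(t) = 0
g(V, Q) = 0 (g(V, Q) = -5*Q*0 = 0)
((g(-2, -1) - 27)/(-17 + 33))*(-20) = ((0 - 27)/(-17 + 33))*(-20) = -27/16*(-20) = 135/4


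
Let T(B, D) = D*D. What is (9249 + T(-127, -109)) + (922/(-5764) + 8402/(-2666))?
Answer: 81162525985/3841706 ≈ 21127.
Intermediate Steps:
T(B, D) = D²
(9249 + T(-127, -109)) + (922/(-5764) + 8402/(-2666)) = (9249 + (-109)²) + (922/(-5764) + 8402/(-2666)) = (9249 + 11881) + (922*(-1/5764) + 8402*(-1/2666)) = 21130 + (-461/2882 - 4201/1333) = 21130 - 12721795/3841706 = 81162525985/3841706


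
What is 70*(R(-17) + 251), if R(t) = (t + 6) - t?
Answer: 17990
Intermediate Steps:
R(t) = 6 (R(t) = (6 + t) - t = 6)
70*(R(-17) + 251) = 70*(6 + 251) = 70*257 = 17990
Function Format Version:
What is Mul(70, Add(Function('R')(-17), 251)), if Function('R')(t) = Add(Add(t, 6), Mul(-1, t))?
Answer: 17990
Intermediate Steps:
Function('R')(t) = 6 (Function('R')(t) = Add(Add(6, t), Mul(-1, t)) = 6)
Mul(70, Add(Function('R')(-17), 251)) = Mul(70, Add(6, 251)) = Mul(70, 257) = 17990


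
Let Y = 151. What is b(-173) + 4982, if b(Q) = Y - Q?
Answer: 5306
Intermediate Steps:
b(Q) = 151 - Q
b(-173) + 4982 = (151 - 1*(-173)) + 4982 = (151 + 173) + 4982 = 324 + 4982 = 5306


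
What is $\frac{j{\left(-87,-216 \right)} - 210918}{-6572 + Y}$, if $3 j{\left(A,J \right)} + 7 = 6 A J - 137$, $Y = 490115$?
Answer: $- \frac{57794}{161181} \approx -0.35857$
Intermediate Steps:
$j{\left(A,J \right)} = -48 + 2 A J$ ($j{\left(A,J \right)} = - \frac{7}{3} + \frac{6 A J - 137}{3} = - \frac{7}{3} + \frac{-137 + 6 A J}{3} = - \frac{7}{3} + \left(- \frac{137}{3} + 2 A J\right) = -48 + 2 A J$)
$\frac{j{\left(-87,-216 \right)} - 210918}{-6572 + Y} = \frac{\left(-48 + 2 \left(-87\right) \left(-216\right)\right) - 210918}{-6572 + 490115} = \frac{\left(-48 + 37584\right) - 210918}{483543} = \left(37536 - 210918\right) \frac{1}{483543} = \left(-173382\right) \frac{1}{483543} = - \frac{57794}{161181}$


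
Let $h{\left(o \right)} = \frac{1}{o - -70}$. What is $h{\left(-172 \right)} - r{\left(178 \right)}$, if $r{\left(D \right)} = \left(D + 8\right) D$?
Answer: $- \frac{3377017}{102} \approx -33108.0$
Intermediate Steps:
$r{\left(D \right)} = D \left(8 + D\right)$ ($r{\left(D \right)} = \left(8 + D\right) D = D \left(8 + D\right)$)
$h{\left(o \right)} = \frac{1}{70 + o}$ ($h{\left(o \right)} = \frac{1}{o + \left(-35 + 105\right)} = \frac{1}{o + 70} = \frac{1}{70 + o}$)
$h{\left(-172 \right)} - r{\left(178 \right)} = \frac{1}{70 - 172} - 178 \left(8 + 178\right) = \frac{1}{-102} - 178 \cdot 186 = - \frac{1}{102} - 33108 = - \frac{3377017}{102}$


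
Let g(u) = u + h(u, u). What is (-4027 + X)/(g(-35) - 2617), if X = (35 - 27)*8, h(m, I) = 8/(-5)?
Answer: 19815/13268 ≈ 1.4934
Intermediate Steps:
h(m, I) = -8/5 (h(m, I) = 8*(-⅕) = -8/5)
g(u) = -8/5 + u (g(u) = u - 8/5 = -8/5 + u)
X = 64 (X = 8*8 = 64)
(-4027 + X)/(g(-35) - 2617) = (-4027 + 64)/((-8/5 - 35) - 2617) = -3963/(-183/5 - 2617) = -3963/(-13268/5) = -3963*(-5/13268) = 19815/13268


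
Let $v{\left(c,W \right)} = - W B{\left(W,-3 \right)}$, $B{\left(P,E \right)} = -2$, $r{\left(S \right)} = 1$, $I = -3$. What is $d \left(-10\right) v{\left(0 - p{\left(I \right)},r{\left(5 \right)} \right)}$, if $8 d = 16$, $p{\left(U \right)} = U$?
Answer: $-40$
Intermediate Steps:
$d = 2$ ($d = \frac{1}{8} \cdot 16 = 2$)
$v{\left(c,W \right)} = 2 W$ ($v{\left(c,W \right)} = - W \left(-2\right) = 2 W$)
$d \left(-10\right) v{\left(0 - p{\left(I \right)},r{\left(5 \right)} \right)} = 2 \left(-10\right) 2 \cdot 1 = \left(-20\right) 2 = -40$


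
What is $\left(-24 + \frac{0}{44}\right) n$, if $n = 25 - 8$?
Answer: $-408$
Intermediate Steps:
$n = 17$
$\left(-24 + \frac{0}{44}\right) n = \left(-24 + \frac{0}{44}\right) 17 = \left(-24 + 0 \cdot \frac{1}{44}\right) 17 = \left(-24 + 0\right) 17 = \left(-24\right) 17 = -408$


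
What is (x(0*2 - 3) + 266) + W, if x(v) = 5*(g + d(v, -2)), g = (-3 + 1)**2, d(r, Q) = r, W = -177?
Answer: 94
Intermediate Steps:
g = 4 (g = (-2)**2 = 4)
x(v) = 20 + 5*v (x(v) = 5*(4 + v) = 20 + 5*v)
(x(0*2 - 3) + 266) + W = ((20 + 5*(0*2 - 3)) + 266) - 177 = ((20 + 5*(0 - 3)) + 266) - 177 = ((20 + 5*(-3)) + 266) - 177 = ((20 - 15) + 266) - 177 = (5 + 266) - 177 = 271 - 177 = 94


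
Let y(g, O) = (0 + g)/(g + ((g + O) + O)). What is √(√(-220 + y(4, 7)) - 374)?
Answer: √(-45254 + 11*I*√26598)/11 ≈ 0.38325 + 19.343*I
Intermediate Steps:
y(g, O) = g/(2*O + 2*g) (y(g, O) = g/(g + ((O + g) + O)) = g/(g + (g + 2*O)) = g/(2*O + 2*g))
√(√(-220 + y(4, 7)) - 374) = √(√(-220 + (½)*4/(7 + 4)) - 374) = √(√(-220 + (½)*4/11) - 374) = √(√(-220 + (½)*4*(1/11)) - 374) = √(√(-220 + 2/11) - 374) = √(√(-2418/11) - 374) = √(I*√26598/11 - 374) = √(-374 + I*√26598/11)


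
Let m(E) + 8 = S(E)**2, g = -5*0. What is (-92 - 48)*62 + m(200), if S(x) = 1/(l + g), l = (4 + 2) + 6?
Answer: -1251071/144 ≈ -8688.0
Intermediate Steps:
g = 0
l = 12 (l = 6 + 6 = 12)
S(x) = 1/12 (S(x) = 1/(12 + 0) = 1/12)
m(E) = -1151/144 (m(E) = -8 + (1/12)**2 = -8 + 1/144 = -1151/144)
(-92 - 48)*62 + m(200) = (-92 - 48)*62 - 1151/144 = -140*62 - 1151/144 = -8680 - 1151/144 = -1251071/144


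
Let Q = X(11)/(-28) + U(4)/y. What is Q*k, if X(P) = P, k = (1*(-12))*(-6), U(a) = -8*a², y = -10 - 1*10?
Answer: 15138/35 ≈ 432.51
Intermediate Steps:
y = -20 (y = -10 - 10 = -20)
k = 72 (k = -12*(-6) = 72)
Q = 841/140 (Q = 11/(-28) - 8*4²/(-20) = 11*(-1/28) - 8*16*(-1/20) = -11/28 - 128*(-1/20) = -11/28 + 32/5 = 841/140 ≈ 6.0071)
Q*k = (841/140)*72 = 15138/35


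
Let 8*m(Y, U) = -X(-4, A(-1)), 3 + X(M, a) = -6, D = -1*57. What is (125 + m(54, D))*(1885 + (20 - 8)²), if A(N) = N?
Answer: 2047261/8 ≈ 2.5591e+5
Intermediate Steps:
D = -57
X(M, a) = -9 (X(M, a) = -3 - 6 = -9)
m(Y, U) = 9/8 (m(Y, U) = (-1*(-9))/8 = (⅛)*9 = 9/8)
(125 + m(54, D))*(1885 + (20 - 8)²) = (125 + 9/8)*(1885 + (20 - 8)²) = 1009*(1885 + 12²)/8 = 1009*(1885 + 144)/8 = (1009/8)*2029 = 2047261/8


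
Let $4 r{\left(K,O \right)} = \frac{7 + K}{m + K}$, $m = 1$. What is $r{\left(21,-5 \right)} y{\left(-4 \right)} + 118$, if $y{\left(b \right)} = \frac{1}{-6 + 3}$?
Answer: $\frac{7781}{66} \approx 117.89$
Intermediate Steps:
$y{\left(b \right)} = - \frac{1}{3}$ ($y{\left(b \right)} = \frac{1}{-3} = - \frac{1}{3}$)
$r{\left(K,O \right)} = \frac{7 + K}{4 \left(1 + K\right)}$ ($r{\left(K,O \right)} = \frac{\left(7 + K\right) \frac{1}{1 + K}}{4} = \frac{\frac{1}{1 + K} \left(7 + K\right)}{4} = \frac{7 + K}{4 \left(1 + K\right)}$)
$r{\left(21,-5 \right)} y{\left(-4 \right)} + 118 = \frac{7 + 21}{4 \left(1 + 21\right)} \left(- \frac{1}{3}\right) + 118 = \frac{1}{4} \cdot \frac{1}{22} \cdot 28 \left(- \frac{1}{3}\right) + 118 = \frac{7}{22} \left(- \frac{1}{3}\right) + 118 = - \frac{7}{66} + 118 = \frac{7781}{66}$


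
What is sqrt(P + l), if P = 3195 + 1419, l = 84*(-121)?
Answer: 5*I*sqrt(222) ≈ 74.498*I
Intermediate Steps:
l = -10164
P = 4614
sqrt(P + l) = sqrt(4614 - 10164) = sqrt(-5550) = 5*I*sqrt(222)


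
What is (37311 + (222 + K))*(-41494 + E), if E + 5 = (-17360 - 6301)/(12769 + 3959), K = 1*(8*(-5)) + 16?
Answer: -8679819319299/5576 ≈ -1.5566e+9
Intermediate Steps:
K = -24 (K = 1*(-40) + 16 = -40 + 16 = -24)
E = -35767/5576 (E = -5 + (-17360 - 6301)/(12769 + 3959) = -5 - 23661/16728 = -5 - 23661*1/16728 = -5 - 7887/5576 = -35767/5576 ≈ -6.4145)
(37311 + (222 + K))*(-41494 + E) = (37311 + (222 - 24))*(-41494 - 35767/5576) = (37311 + 198)*(-231406311/5576) = 37509*(-231406311/5576) = -8679819319299/5576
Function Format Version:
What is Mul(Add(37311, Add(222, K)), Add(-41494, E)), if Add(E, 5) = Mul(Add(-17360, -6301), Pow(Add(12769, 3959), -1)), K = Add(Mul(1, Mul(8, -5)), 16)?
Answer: Rational(-8679819319299, 5576) ≈ -1.5566e+9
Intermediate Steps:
K = -24 (K = Add(Mul(1, -40), 16) = Add(-40, 16) = -24)
E = Rational(-35767, 5576) (E = Add(-5, Mul(Add(-17360, -6301), Pow(Add(12769, 3959), -1))) = Add(-5, Mul(-23661, Pow(16728, -1))) = Add(-5, Mul(-23661, Rational(1, 16728))) = Add(-5, Rational(-7887, 5576)) = Rational(-35767, 5576) ≈ -6.4145)
Mul(Add(37311, Add(222, K)), Add(-41494, E)) = Mul(Add(37311, Add(222, -24)), Add(-41494, Rational(-35767, 5576))) = Mul(Add(37311, 198), Rational(-231406311, 5576)) = Mul(37509, Rational(-231406311, 5576)) = Rational(-8679819319299, 5576)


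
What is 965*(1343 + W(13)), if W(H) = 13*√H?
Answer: 1295995 + 12545*√13 ≈ 1.3412e+6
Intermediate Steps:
965*(1343 + W(13)) = 965*(1343 + 13*√13) = 1295995 + 12545*√13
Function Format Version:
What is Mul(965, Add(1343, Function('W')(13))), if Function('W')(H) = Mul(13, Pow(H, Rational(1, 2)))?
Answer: Add(1295995, Mul(12545, Pow(13, Rational(1, 2)))) ≈ 1.3412e+6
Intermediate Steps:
Mul(965, Add(1343, Function('W')(13))) = Mul(965, Add(1343, Mul(13, Pow(13, Rational(1, 2))))) = Add(1295995, Mul(12545, Pow(13, Rational(1, 2))))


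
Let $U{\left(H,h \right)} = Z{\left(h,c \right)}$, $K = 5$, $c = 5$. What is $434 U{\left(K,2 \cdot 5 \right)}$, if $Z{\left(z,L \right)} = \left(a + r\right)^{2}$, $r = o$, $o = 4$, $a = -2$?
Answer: $1736$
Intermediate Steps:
$r = 4$
$Z{\left(z,L \right)} = 4$ ($Z{\left(z,L \right)} = \left(-2 + 4\right)^{2} = 2^{2} = 4$)
$U{\left(H,h \right)} = 4$
$434 U{\left(K,2 \cdot 5 \right)} = 434 \cdot 4 = 1736$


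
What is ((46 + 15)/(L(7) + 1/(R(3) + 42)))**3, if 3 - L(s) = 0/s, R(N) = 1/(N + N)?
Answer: 3675793187737/447697125 ≈ 8210.4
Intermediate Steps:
R(N) = 1/(2*N)
L(s) = 3 (L(s) = 3 - 0/s = 3 - 1*0 = 3 + 0 = 3)
((46 + 15)/(L(7) + 1/(R(3) + 42)))**3 = ((46 + 15)/(3 + 1/((1/2)/3 + 42)))**3 = (61/(3 + 1/((1/2)*(1/3) + 42)))**3 = (61/(3 + 1/(1/6 + 42)))**3 = (61/(3 + 1/(253/6)))**3 = (61/(3 + 6/253))**3 = (61/(765/253))**3 = (61*(253/765))**3 = (15433/765)**3 = 3675793187737/447697125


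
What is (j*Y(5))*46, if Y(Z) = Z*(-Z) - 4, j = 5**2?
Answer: -33350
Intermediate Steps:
j = 25
Y(Z) = -4 - Z**2 (Y(Z) = -Z**2 - 4 = -4 - Z**2)
(j*Y(5))*46 = (25*(-4 - 1*5**2))*46 = (25*(-4 - 1*25))*46 = (25*(-4 - 25))*46 = (25*(-29))*46 = -725*46 = -33350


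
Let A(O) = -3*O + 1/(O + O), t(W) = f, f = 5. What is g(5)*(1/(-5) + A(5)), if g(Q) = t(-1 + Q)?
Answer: -151/2 ≈ -75.500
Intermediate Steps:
t(W) = 5
g(Q) = 5
A(O) = 1/(2*O) - 3*O (A(O) = -3*O + 1/(2*O) = 1/(2*O) - 3*O)
g(5)*(1/(-5) + A(5)) = 5*(1/(-5) + ((½)/5 - 3*5)) = 5*(-⅕ + ((½)*(⅕) - 15)) = 5*(-⅕ + (⅒ - 15)) = 5*(-⅕ - 149/10) = 5*(-151/10) = -151/2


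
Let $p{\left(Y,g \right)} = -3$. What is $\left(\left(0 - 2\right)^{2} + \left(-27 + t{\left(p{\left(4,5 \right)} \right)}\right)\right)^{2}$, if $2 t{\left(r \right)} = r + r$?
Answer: $676$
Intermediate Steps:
$t{\left(r \right)} = r$ ($t{\left(r \right)} = \frac{r + r}{2} = \frac{2 r}{2} = r$)
$\left(\left(0 - 2\right)^{2} + \left(-27 + t{\left(p{\left(4,5 \right)} \right)}\right)\right)^{2} = \left(\left(0 - 2\right)^{2} - 30\right)^{2} = \left(\left(-2\right)^{2} - 30\right)^{2} = \left(4 - 30\right)^{2} = \left(-26\right)^{2} = 676$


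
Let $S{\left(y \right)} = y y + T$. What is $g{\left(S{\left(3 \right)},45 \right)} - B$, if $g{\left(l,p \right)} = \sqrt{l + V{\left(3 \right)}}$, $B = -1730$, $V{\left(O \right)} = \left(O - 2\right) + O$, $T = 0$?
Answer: $1730 + \sqrt{13} \approx 1733.6$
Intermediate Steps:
$S{\left(y \right)} = y^{2}$ ($S{\left(y \right)} = y y + 0 = y^{2} + 0 = y^{2}$)
$V{\left(O \right)} = -2 + 2 O$ ($V{\left(O \right)} = \left(-2 + O\right) + O = -2 + 2 O$)
$g{\left(l,p \right)} = \sqrt{4 + l}$ ($g{\left(l,p \right)} = \sqrt{l + \left(-2 + 2 \cdot 3\right)} = \sqrt{l + \left(-2 + 6\right)} = \sqrt{l + 4} = \sqrt{4 + l}$)
$g{\left(S{\left(3 \right)},45 \right)} - B = \sqrt{4 + 3^{2}} - -1730 = \sqrt{4 + 9} + 1730 = \sqrt{13} + 1730 = 1730 + \sqrt{13}$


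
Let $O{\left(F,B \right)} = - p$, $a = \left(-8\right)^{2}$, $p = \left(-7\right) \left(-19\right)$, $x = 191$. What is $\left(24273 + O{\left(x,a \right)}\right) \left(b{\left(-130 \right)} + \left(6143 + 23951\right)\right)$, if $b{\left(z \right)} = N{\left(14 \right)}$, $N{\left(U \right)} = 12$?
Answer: $726758840$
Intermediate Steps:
$b{\left(z \right)} = 12$
$p = 133$
$a = 64$
$O{\left(F,B \right)} = -133$ ($O{\left(F,B \right)} = \left(-1\right) 133 = -133$)
$\left(24273 + O{\left(x,a \right)}\right) \left(b{\left(-130 \right)} + \left(6143 + 23951\right)\right) = \left(24273 - 133\right) \left(12 + \left(6143 + 23951\right)\right) = 24140 \left(12 + 30094\right) = 24140 \cdot 30106 = 726758840$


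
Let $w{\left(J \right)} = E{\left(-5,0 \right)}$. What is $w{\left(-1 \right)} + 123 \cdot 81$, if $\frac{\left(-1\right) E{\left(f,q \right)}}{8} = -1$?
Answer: $9971$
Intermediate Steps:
$E{\left(f,q \right)} = 8$ ($E{\left(f,q \right)} = \left(-8\right) \left(-1\right) = 8$)
$w{\left(J \right)} = 8$
$w{\left(-1 \right)} + 123 \cdot 81 = 8 + 123 \cdot 81 = 8 + 9963 = 9971$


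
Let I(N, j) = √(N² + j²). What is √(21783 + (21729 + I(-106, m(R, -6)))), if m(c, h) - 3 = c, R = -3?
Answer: √43618 ≈ 208.85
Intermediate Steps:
m(c, h) = 3 + c
√(21783 + (21729 + I(-106, m(R, -6)))) = √(21783 + (21729 + √((-106)² + (3 - 3)²))) = √(21783 + (21729 + √(11236 + 0²))) = √(21783 + (21729 + √(11236 + 0))) = √(21783 + (21729 + √11236)) = √(21783 + (21729 + 106)) = √(21783 + 21835) = √43618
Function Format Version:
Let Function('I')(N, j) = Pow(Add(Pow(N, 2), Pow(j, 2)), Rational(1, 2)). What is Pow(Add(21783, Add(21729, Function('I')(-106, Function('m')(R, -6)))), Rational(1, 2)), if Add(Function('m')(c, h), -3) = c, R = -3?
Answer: Pow(43618, Rational(1, 2)) ≈ 208.85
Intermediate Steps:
Function('m')(c, h) = Add(3, c)
Pow(Add(21783, Add(21729, Function('I')(-106, Function('m')(R, -6)))), Rational(1, 2)) = Pow(Add(21783, Add(21729, Pow(Add(Pow(-106, 2), Pow(Add(3, -3), 2)), Rational(1, 2)))), Rational(1, 2)) = Pow(Add(21783, Add(21729, Pow(Add(11236, Pow(0, 2)), Rational(1, 2)))), Rational(1, 2)) = Pow(Add(21783, Add(21729, Pow(Add(11236, 0), Rational(1, 2)))), Rational(1, 2)) = Pow(Add(21783, Add(21729, Pow(11236, Rational(1, 2)))), Rational(1, 2)) = Pow(Add(21783, Add(21729, 106)), Rational(1, 2)) = Pow(Add(21783, 21835), Rational(1, 2)) = Pow(43618, Rational(1, 2))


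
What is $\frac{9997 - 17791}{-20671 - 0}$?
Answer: $\frac{7794}{20671} \approx 0.37705$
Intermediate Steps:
$\frac{9997 - 17791}{-20671 - 0} = - \frac{7794}{-20671 + 0} = - \frac{7794}{-20671} = \left(-7794\right) \left(- \frac{1}{20671}\right) = \frac{7794}{20671}$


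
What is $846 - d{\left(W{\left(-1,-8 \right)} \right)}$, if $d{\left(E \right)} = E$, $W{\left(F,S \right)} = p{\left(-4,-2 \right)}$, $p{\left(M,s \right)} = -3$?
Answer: $849$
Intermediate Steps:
$W{\left(F,S \right)} = -3$
$846 - d{\left(W{\left(-1,-8 \right)} \right)} = 846 - -3 = 846 + 3 = 849$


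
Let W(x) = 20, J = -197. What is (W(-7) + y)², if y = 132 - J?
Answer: 121801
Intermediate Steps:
y = 329 (y = 132 - 1*(-197) = 132 + 197 = 329)
(W(-7) + y)² = (20 + 329)² = 349² = 121801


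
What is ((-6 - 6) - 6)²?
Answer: 324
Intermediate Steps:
((-6 - 6) - 6)² = (-12 - 6)² = (-18)² = 324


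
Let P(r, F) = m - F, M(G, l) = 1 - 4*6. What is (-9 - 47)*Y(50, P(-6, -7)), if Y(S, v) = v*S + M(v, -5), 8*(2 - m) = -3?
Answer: -24962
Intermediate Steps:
m = 19/8 (m = 2 - ⅛*(-3) = 2 + 3/8 = 19/8 ≈ 2.3750)
M(G, l) = -23 (M(G, l) = 1 - 24 = -23)
P(r, F) = 19/8 - F
Y(S, v) = -23 + S*v (Y(S, v) = v*S - 23 = S*v - 23 = -23 + S*v)
(-9 - 47)*Y(50, P(-6, -7)) = (-9 - 47)*(-23 + 50*(19/8 - 1*(-7))) = -56*(-23 + 50*(19/8 + 7)) = -56*(-23 + 50*(75/8)) = -56*(-23 + 1875/4) = -56*1783/4 = -24962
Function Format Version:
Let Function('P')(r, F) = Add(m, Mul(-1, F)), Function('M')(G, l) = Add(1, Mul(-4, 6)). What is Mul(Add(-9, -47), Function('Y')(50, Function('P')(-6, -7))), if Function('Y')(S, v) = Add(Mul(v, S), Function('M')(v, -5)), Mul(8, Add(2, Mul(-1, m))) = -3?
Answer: -24962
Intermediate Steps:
m = Rational(19, 8) (m = Add(2, Mul(Rational(-1, 8), -3)) = Add(2, Rational(3, 8)) = Rational(19, 8) ≈ 2.3750)
Function('M')(G, l) = -23 (Function('M')(G, l) = Add(1, -24) = -23)
Function('P')(r, F) = Add(Rational(19, 8), Mul(-1, F))
Function('Y')(S, v) = Add(-23, Mul(S, v)) (Function('Y')(S, v) = Add(Mul(v, S), -23) = Add(Mul(S, v), -23) = Add(-23, Mul(S, v)))
Mul(Add(-9, -47), Function('Y')(50, Function('P')(-6, -7))) = Mul(Add(-9, -47), Add(-23, Mul(50, Add(Rational(19, 8), Mul(-1, -7))))) = Mul(-56, Add(-23, Mul(50, Add(Rational(19, 8), 7)))) = Mul(-56, Add(-23, Mul(50, Rational(75, 8)))) = Mul(-56, Add(-23, Rational(1875, 4))) = Mul(-56, Rational(1783, 4)) = -24962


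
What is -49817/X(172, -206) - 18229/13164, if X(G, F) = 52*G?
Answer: -204707791/29434704 ≈ -6.9546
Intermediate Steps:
-49817/X(172, -206) - 18229/13164 = -49817/(52*172) - 18229/13164 = -49817/8944 - 18229*1/13164 = -49817*1/8944 - 18229/13164 = -49817/8944 - 18229/13164 = -204707791/29434704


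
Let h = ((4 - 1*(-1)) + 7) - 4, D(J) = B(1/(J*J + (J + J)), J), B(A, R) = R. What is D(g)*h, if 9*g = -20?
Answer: -160/9 ≈ -17.778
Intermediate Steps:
g = -20/9 (g = (⅑)*(-20) = -20/9 ≈ -2.2222)
D(J) = J
h = 8 (h = ((4 + 1) + 7) - 4 = (5 + 7) - 4 = 12 - 4 = 8)
D(g)*h = -20/9*8 = -160/9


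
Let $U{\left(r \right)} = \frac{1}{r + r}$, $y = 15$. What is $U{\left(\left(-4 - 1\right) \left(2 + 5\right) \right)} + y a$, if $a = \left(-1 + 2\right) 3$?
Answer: $\frac{3149}{70} \approx 44.986$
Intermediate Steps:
$U{\left(r \right)} = \frac{1}{2 r}$
$a = 3$ ($a = 1 \cdot 3 = 3$)
$U{\left(\left(-4 - 1\right) \left(2 + 5\right) \right)} + y a = \frac{1}{2 \left(-4 - 1\right) \left(2 + 5\right)} + 15 \cdot 3 = \frac{1}{2 \left(\left(-5\right) 7\right)} + 45 = \frac{1}{2 \left(-35\right)} + 45 = \frac{1}{2} \left(- \frac{1}{35}\right) + 45 = - \frac{1}{70} + 45 = \frac{3149}{70}$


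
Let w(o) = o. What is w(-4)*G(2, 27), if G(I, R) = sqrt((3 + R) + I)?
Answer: -16*sqrt(2) ≈ -22.627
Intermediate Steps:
G(I, R) = sqrt(3 + I + R)
w(-4)*G(2, 27) = -4*sqrt(3 + 2 + 27) = -16*sqrt(2)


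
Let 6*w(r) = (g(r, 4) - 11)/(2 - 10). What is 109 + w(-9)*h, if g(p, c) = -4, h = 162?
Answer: 1277/8 ≈ 159.63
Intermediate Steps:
w(r) = 5/16 (w(r) = ((-4 - 11)/(2 - 10))/6 = (-15/(-8))/6 = (-15*(-1/8))/6 = (1/6)*(15/8) = 5/16)
109 + w(-9)*h = 109 + (5/16)*162 = 109 + 405/8 = 1277/8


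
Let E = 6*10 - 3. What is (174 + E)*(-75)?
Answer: -17325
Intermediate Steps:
E = 57 (E = 60 - 3 = 57)
(174 + E)*(-75) = (174 + 57)*(-75) = 231*(-75) = -17325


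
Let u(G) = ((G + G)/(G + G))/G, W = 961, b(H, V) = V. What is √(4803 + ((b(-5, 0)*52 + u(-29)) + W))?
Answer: √4847495/29 ≈ 75.921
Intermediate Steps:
u(G) = 1/G (u(G) = ((2*G)/((2*G)))/G = ((2*G)*(1/(2*G)))/G = 1/G)
√(4803 + ((b(-5, 0)*52 + u(-29)) + W)) = √(4803 + ((0*52 + 1/(-29)) + 961)) = √(4803 + ((0 - 1/29) + 961)) = √(4803 + (-1/29 + 961)) = √(4803 + 27868/29) = √(167155/29) = √4847495/29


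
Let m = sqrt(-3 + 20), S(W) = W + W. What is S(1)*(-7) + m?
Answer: -14 + sqrt(17) ≈ -9.8769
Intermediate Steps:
S(W) = 2*W
m = sqrt(17) ≈ 4.1231
S(1)*(-7) + m = (2*1)*(-7) + sqrt(17) = 2*(-7) + sqrt(17) = -14 + sqrt(17)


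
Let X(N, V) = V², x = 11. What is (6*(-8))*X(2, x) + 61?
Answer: -5747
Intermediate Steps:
(6*(-8))*X(2, x) + 61 = (6*(-8))*11² + 61 = -48*121 + 61 = -5808 + 61 = -5747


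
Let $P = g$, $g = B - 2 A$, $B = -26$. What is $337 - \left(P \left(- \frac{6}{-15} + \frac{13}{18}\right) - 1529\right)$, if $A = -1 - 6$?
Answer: $\frac{28192}{15} \approx 1879.5$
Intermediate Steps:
$A = -7$ ($A = -1 - 6 = -7$)
$g = -12$ ($g = -26 - -14 = -26 + 14 = -12$)
$P = -12$
$337 - \left(P \left(- \frac{6}{-15} + \frac{13}{18}\right) - 1529\right) = 337 - \left(- 12 \left(- \frac{6}{-15} + \frac{13}{18}\right) - 1529\right) = 337 - \left(- 12 \left(\left(-6\right) \left(- \frac{1}{15}\right) + 13 \cdot \frac{1}{18}\right) - 1529\right) = 337 - \left(- 12 \left(\frac{2}{5} + \frac{13}{18}\right) - 1529\right) = 337 - \left(\left(-12\right) \frac{101}{90} - 1529\right) = 337 - \left(- \frac{202}{15} - 1529\right) = 337 - - \frac{23137}{15} = 337 + \frac{23137}{15} = \frac{28192}{15}$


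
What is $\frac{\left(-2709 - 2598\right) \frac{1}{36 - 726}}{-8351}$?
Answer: $- \frac{1769}{1920730} \approx -0.000921$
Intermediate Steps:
$\frac{\left(-2709 - 2598\right) \frac{1}{36 - 726}}{-8351} = - \frac{5307}{-690} \left(- \frac{1}{8351}\right) = \left(-5307\right) \left(- \frac{1}{690}\right) \left(- \frac{1}{8351}\right) = \frac{1769}{230} \left(- \frac{1}{8351}\right) = - \frac{1769}{1920730}$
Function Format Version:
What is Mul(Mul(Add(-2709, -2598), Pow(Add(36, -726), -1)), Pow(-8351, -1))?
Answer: Rational(-1769, 1920730) ≈ -0.00092100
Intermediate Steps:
Mul(Mul(Add(-2709, -2598), Pow(Add(36, -726), -1)), Pow(-8351, -1)) = Mul(Mul(-5307, Pow(-690, -1)), Rational(-1, 8351)) = Mul(Mul(-5307, Rational(-1, 690)), Rational(-1, 8351)) = Mul(Rational(1769, 230), Rational(-1, 8351)) = Rational(-1769, 1920730)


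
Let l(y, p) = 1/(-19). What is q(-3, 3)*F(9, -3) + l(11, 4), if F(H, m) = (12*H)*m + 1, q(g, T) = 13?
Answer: -79782/19 ≈ -4199.1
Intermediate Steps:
l(y, p) = -1/19 (l(y, p) = 1*(-1/19) = -1/19)
F(H, m) = 1 + 12*H*m (F(H, m) = 12*H*m + 1 = 1 + 12*H*m)
q(-3, 3)*F(9, -3) + l(11, 4) = 13*(1 + 12*9*(-3)) - 1/19 = 13*(1 - 324) - 1/19 = 13*(-323) - 1/19 = -4199 - 1/19 = -79782/19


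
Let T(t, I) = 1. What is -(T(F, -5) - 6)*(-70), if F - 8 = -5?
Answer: -350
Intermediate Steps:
F = 3 (F = 8 - 5 = 3)
-(T(F, -5) - 6)*(-70) = -(1 - 6)*(-70) = -(-5)*(-70) = -1*350 = -350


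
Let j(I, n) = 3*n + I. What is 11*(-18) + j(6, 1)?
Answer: -189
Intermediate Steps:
j(I, n) = I + 3*n
11*(-18) + j(6, 1) = 11*(-18) + (6 + 3*1) = -198 + (6 + 3) = -198 + 9 = -189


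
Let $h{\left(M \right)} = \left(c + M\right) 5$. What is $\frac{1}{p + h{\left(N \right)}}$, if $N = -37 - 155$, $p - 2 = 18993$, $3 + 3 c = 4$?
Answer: $\frac{3}{54110} \approx 5.5443 \cdot 10^{-5}$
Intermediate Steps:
$c = \frac{1}{3}$ ($c = -1 + \frac{1}{3} \cdot 4 = -1 + \frac{4}{3} = \frac{1}{3} \approx 0.33333$)
$p = 18995$ ($p = 2 + 18993 = 18995$)
$N = -192$
$h{\left(M \right)} = \frac{5}{3} + 5 M$ ($h{\left(M \right)} = \left(\frac{1}{3} + M\right) 5 = \frac{5}{3} + 5 M$)
$\frac{1}{p + h{\left(N \right)}} = \frac{1}{18995 + \left(\frac{5}{3} + 5 \left(-192\right)\right)} = \frac{1}{18995 + \left(\frac{5}{3} - 960\right)} = \frac{1}{18995 - \frac{2875}{3}} = \frac{1}{\frac{54110}{3}} = \frac{3}{54110}$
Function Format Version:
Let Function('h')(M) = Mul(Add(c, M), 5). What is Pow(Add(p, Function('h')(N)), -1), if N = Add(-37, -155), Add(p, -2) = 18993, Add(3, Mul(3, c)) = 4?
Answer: Rational(3, 54110) ≈ 5.5443e-5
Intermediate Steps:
c = Rational(1, 3) (c = Add(-1, Mul(Rational(1, 3), 4)) = Add(-1, Rational(4, 3)) = Rational(1, 3) ≈ 0.33333)
p = 18995 (p = Add(2, 18993) = 18995)
N = -192
Function('h')(M) = Add(Rational(5, 3), Mul(5, M)) (Function('h')(M) = Mul(Add(Rational(1, 3), M), 5) = Add(Rational(5, 3), Mul(5, M)))
Pow(Add(p, Function('h')(N)), -1) = Pow(Add(18995, Add(Rational(5, 3), Mul(5, -192))), -1) = Pow(Add(18995, Add(Rational(5, 3), -960)), -1) = Pow(Add(18995, Rational(-2875, 3)), -1) = Pow(Rational(54110, 3), -1) = Rational(3, 54110)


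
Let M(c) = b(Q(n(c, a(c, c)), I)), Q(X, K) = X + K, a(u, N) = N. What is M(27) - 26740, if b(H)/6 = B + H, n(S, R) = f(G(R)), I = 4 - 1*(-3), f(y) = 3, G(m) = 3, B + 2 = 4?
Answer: -26668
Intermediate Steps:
B = 2 (B = -2 + 4 = 2)
I = 7 (I = 4 + 3 = 7)
n(S, R) = 3
Q(X, K) = K + X
b(H) = 12 + 6*H (b(H) = 6*(2 + H) = 12 + 6*H)
M(c) = 72 (M(c) = 12 + 6*(7 + 3) = 12 + 6*10 = 12 + 60 = 72)
M(27) - 26740 = 72 - 26740 = -26668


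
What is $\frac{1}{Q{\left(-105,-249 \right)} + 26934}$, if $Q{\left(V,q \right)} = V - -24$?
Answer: $\frac{1}{26853} \approx 3.724 \cdot 10^{-5}$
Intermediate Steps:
$Q{\left(V,q \right)} = 24 + V$ ($Q{\left(V,q \right)} = V + 24 = 24 + V$)
$\frac{1}{Q{\left(-105,-249 \right)} + 26934} = \frac{1}{\left(24 - 105\right) + 26934} = \frac{1}{-81 + 26934} = \frac{1}{26853}$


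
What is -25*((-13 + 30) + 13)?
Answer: -750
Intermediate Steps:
-25*((-13 + 30) + 13) = -25*(17 + 13) = -25*30 = -750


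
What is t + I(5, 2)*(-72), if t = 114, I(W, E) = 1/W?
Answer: 498/5 ≈ 99.600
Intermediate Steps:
t + I(5, 2)*(-72) = 114 - 72/5 = 498/5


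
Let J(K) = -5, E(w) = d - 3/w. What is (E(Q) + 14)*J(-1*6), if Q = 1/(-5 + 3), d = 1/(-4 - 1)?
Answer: -99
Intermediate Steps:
d = -⅕ (d = 1/(-5) = -⅕ ≈ -0.20000)
Q = -½ (Q = 1/(-2) = -½ ≈ -0.50000)
E(w) = -⅕ - 3/w
(E(Q) + 14)*J(-1*6) = ((-15 - 1*(-½))/(5*(-½)) + 14)*(-5) = ((⅕)*(-2)*(-15 + ½) + 14)*(-5) = ((⅕)*(-2)*(-29/2) + 14)*(-5) = (29/5 + 14)*(-5) = (99/5)*(-5) = -99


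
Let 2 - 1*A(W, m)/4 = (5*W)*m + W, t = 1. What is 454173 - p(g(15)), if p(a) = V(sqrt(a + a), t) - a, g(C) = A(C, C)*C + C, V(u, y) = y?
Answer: 385907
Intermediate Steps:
A(W, m) = 8 - 4*W - 20*W*m (A(W, m) = 8 - 4*((5*W)*m + W) = 8 - 4*(5*W*m + W) = 8 - 4*(W + 5*W*m) = 8 + (-4*W - 20*W*m) = 8 - 4*W - 20*W*m)
g(C) = C + C*(8 - 20*C**2 - 4*C) (g(C) = (8 - 4*C - 20*C*C)*C + C = (8 - 4*C - 20*C**2)*C + C = (8 - 20*C**2 - 4*C)*C + C = C*(8 - 20*C**2 - 4*C) + C = C + C*(8 - 20*C**2 - 4*C))
p(a) = 1 - a
454173 - p(g(15)) = 454173 - (1 - 15*(9 - 20*15**2 - 4*15)) = 454173 - (1 - 15*(9 - 20*225 - 60)) = 454173 - (1 - 15*(9 - 4500 - 60)) = 454173 - (1 - 15*(-4551)) = 454173 - (1 - 1*(-68265)) = 454173 - (1 + 68265) = 454173 - 1*68266 = 454173 - 68266 = 385907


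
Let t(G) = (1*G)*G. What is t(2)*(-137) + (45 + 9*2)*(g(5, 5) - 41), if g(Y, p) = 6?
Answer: -2753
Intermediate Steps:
t(G) = G² (t(G) = G*G = G²)
t(2)*(-137) + (45 + 9*2)*(g(5, 5) - 41) = 2²*(-137) + (45 + 9*2)*(6 - 41) = 4*(-137) + (45 + 18)*(-35) = -548 + 63*(-35) = -548 - 2205 = -2753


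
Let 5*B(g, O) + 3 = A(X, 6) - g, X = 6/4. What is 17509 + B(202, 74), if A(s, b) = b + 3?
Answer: 87349/5 ≈ 17470.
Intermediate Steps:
X = 3/2 (X = 6*(¼) = 3/2 ≈ 1.5000)
A(s, b) = 3 + b
B(g, O) = 6/5 - g/5 (B(g, O) = -⅗ + ((3 + 6) - g)/5 = -⅗ + (9 - g)/5 = -⅗ + (9/5 - g/5) = 6/5 - g/5)
17509 + B(202, 74) = 17509 + (6/5 - ⅕*202) = 17509 + (6/5 - 202/5) = 17509 - 196/5 = 87349/5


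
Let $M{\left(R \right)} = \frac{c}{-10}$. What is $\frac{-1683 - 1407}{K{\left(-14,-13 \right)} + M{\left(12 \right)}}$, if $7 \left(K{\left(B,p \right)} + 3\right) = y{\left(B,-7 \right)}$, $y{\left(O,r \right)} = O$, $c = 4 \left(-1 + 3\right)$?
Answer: $\frac{15450}{29} \approx 532.76$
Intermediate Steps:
$c = 8$ ($c = 4 \cdot 2 = 8$)
$M{\left(R \right)} = - \frac{4}{5}$ ($M{\left(R \right)} = \frac{8}{-10} = 8 \left(- \frac{1}{10}\right) = - \frac{4}{5}$)
$K{\left(B,p \right)} = -3 + \frac{B}{7}$
$\frac{-1683 - 1407}{K{\left(-14,-13 \right)} + M{\left(12 \right)}} = \frac{-1683 - 1407}{\left(-3 + \frac{1}{7} \left(-14\right)\right) - \frac{4}{5}} = - \frac{3090}{\left(-3 - 2\right) - \frac{4}{5}} = - \frac{3090}{-5 - \frac{4}{5}} = - \frac{3090}{- \frac{29}{5}} = \left(-3090\right) \left(- \frac{5}{29}\right) = \frac{15450}{29}$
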